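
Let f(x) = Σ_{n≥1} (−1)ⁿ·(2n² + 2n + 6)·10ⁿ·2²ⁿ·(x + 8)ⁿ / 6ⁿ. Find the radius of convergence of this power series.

R = 3/20

Apply the ratio test: |a_{n+1}| / |a_n| = [(2(n+1)² + 2(n+1) + 6)/(2n² + 2n + 6)] · 10·4/6, which tends to 20/3 as n → ∞.
Convergence for |x + 8| · 20/3 < 1, i.e. |x + 8| < 3/20. So R = 3/20.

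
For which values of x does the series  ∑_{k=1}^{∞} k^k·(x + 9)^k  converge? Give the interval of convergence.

Root test: |a_k|^(1/k) = k → ∞.
The root grows without bound, so R = 0 (convergence only at x = -9).

{-9}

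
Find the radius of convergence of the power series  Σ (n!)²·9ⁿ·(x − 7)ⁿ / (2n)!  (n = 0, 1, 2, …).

R = 4/9

Apply the ratio test: |a_{n+1}| / |a_n| = (n+1)²/[(2n+1)·(2n+2)] · 9, which tends to 9/4 as n → ∞.
Hence the series converges for |x − 7| < 1/(9/4) = 4/9, so the radius of convergence is 4/9.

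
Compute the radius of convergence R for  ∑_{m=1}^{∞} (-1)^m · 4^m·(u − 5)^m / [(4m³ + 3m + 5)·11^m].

R = 11/4

By the ratio test, |a_{m+1}/a_m| = [(4m³ + 3m + 5)/(4(m+1)³ + 3(m+1) + 5)] · 4/11 → 4/11.
Convergence for |u − 5| · 4/11 < 1, i.e. |u − 5| < 11/4. So R = 11/4.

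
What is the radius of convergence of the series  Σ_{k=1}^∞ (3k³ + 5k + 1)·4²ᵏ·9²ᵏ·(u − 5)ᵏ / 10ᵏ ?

Ratio test: |a_{k+1}/a_k| = [(3(k+1)³ + 5(k+1) + 1)/(3k³ + 5k + 1)] · 16·81/10 → 648/5 as k → ∞.
Hence the series converges for |u − 5| < 1/(648/5) = 5/648, so the radius of convergence is 5/648.

R = 5/648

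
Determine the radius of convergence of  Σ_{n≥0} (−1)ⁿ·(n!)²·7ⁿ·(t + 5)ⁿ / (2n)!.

Ratio test: |a_{n+1}/a_n| = (n+1)²/[(2n+1)·(2n+2)] · 7 → 7/4 as n → ∞.
Thus R = 1/(7/4) = 4/7.

R = 4/7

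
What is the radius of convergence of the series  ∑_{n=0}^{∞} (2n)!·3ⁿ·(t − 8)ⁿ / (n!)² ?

R = 1/12

Ratio test: |a_{n+1}/a_n| = (2n+1)·(2n+2)/(n+1)² · 3 → 12 as n → ∞.
The series converges when 12 · |t − 8| < 1, giving R = 1/12.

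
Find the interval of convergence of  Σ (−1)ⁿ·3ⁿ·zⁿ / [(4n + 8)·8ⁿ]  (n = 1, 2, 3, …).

Ratio test: |a_{n+1}/a_n| = [(4n + 8)/(4(n+1) + 8)] · 3/8 → 3/8 as n → ∞.
The series converges when 3/8 · |z| < 1, giving R = 8/3.
Endpoint z = 8/3: an alternating series whose terms decrease to 0 in absolute value, so it converges by the Leibniz criterion.
When z = -8/3, comparison with the harmonic series Σ 1/n shows the series diverges.

(-8/3, 8/3]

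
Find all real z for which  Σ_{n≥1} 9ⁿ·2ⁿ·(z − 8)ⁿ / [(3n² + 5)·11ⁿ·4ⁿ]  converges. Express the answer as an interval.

[50/9, 94/9]

Apply the ratio test: |a_{n+1}| / |a_n| = [(3n² + 5)/(3(n+1)² + 5)] · 9·2/(11·4), which tends to 9/22 as n → ∞.
The series converges when 9/22 · |z − 8| < 1, giving R = 22/9.
Endpoint z = 94/9: the series is dominated by a constant times Σ 1/n², which converges (p = 2 > 1).
Check z = 50/9: absolute convergence follows by limit comparison with Σ 1/n².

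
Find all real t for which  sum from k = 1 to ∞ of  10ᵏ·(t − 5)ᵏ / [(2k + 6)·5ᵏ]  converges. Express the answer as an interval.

[9/2, 11/2)

Ratio test: |a_{k+1}/a_k| = [(2k + 6)/(2(k+1) + 6)] · 10/5 → 2 as k → ∞.
Thus R = 1/(2) = 1/2.
Endpoint t = 11/2: the terms behave like c/k; limit comparison with the harmonic series gives divergence.
Endpoint t = 9/2: the terms alternate in sign and decrease monotonically to 0 in absolute value (size ~ c/k), so the alternating series test gives convergence.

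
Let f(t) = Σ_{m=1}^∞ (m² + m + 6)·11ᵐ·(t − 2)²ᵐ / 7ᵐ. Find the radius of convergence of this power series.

The ratio of consecutive coefficients is [((m+1)² + (m+1) + 6)/(m² + m + 6)] · 11/7 → 11/7.
Since the exponent of (t − 2) increases by 2 each term, convergence requires |t − 2|² < 7/11, hence R = √77/11.

R = √77/11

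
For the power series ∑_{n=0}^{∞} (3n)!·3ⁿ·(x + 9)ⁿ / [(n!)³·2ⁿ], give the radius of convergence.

Apply the ratio test: |a_{n+1}| / |a_n| = (3n+1)·(3n+2)·(3n+3)/(n+1)³ · 3/2, which tends to 81/2 as n → ∞.
The series converges when 81/2 · |x + 9| < 1, giving R = 2/81.

R = 2/81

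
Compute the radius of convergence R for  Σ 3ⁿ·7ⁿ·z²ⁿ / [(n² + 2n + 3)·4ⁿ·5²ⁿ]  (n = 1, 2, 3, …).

R = 10√21/21

Apply the ratio test: |a_{n+1}| / |a_n| = [(n² + 2n + 3)/((n+1)² + 2(n+1) + 3)] · 3·7/(4·25), which tends to 21/100 as n → ∞.
Successive powers of z differ by 2, so the series converges when |z|² · 21/100 < 1, i.e. |z| < √(100/21). So R = 10√21/21.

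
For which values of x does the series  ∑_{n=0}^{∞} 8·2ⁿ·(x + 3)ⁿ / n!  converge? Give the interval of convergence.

Ratio test: |a_{n+1}/a_n| = 8/8 · 2 · 1/(n+1) → 0 as n → ∞.
The ratio tends to 0 regardless of x, hence R = ∞.

(−∞, ∞)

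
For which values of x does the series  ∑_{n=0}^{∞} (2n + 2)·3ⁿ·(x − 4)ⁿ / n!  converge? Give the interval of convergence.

By the ratio test, |a_{n+1}/a_n| = (2(n+1) + 2)/(2n + 2) · 3 · 1/(n+1) → 0.
The limit is 0, so the series converges for all x; R = ∞.

(−∞, ∞)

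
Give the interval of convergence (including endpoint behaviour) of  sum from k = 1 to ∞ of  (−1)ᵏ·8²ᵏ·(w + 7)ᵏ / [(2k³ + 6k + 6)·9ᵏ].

[-457/64, -439/64]

Ratio test: |a_{k+1}/a_k| = [(2k³ + 6k + 6)/(2(k+1)³ + 6(k+1) + 6)] · 64/9 → 64/9 as k → ∞.
Thus R = 1/(64/9) = 9/64.
When w = -439/64, absolute convergence follows by limit comparison with Σ 1/k³.
Check w = -457/64: the series is dominated by a constant times Σ 1/k³, which converges (p = 3 > 1).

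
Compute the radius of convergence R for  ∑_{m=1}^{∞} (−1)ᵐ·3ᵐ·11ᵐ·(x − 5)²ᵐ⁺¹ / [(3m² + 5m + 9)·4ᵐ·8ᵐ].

R = 4√66/33

Apply the ratio test: |a_{m+1}| / |a_m| = [(3m² + 5m + 9)/(3(m+1)² + 5(m+1) + 9)] · 3·11/(4·8), which tends to 33/32 as m → ∞.
Since the exponent of (x − 5) increases by 2 each term, convergence requires |x − 5|² < 32/33, hence R = 4√66/33.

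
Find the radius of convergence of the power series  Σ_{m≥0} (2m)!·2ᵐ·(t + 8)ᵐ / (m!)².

R = 1/8

Ratio test: |a_{m+1}/a_m| = (2m+1)·(2m+2)/(m+1)² · 2 → 8 as m → ∞.
The series converges when 8 · |t + 8| < 1, giving R = 1/8.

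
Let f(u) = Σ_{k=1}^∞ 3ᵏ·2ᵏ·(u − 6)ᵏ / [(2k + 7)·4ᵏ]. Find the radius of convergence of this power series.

Ratio test: |a_{k+1}/a_k| = [(2k + 7)/(2(k+1) + 7)] · 3·2/4 → 3/2 as k → ∞.
Hence the series converges for |u − 6| < 1/(3/2) = 2/3, so the radius of convergence is 2/3.

R = 2/3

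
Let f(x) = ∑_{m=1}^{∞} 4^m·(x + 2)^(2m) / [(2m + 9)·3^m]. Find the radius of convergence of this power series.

R = √3/2

By the ratio test, |a_{m+1}/a_m| = [(2m + 9)/(2(m+1) + 9)] · 4/3 → 4/3.
Successive powers of (x + 2) differ by 2, so the series converges when |x + 2|² · 4/3 < 1, i.e. |x + 2| < √(3/4). So R = √3/2.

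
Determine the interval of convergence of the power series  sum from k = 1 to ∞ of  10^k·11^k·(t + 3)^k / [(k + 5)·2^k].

[-166/55, -164/55)

By the ratio test, |a_{k+1}/a_k| = [(k + 5)/((k+1) + 5)] · 10·11/2 → 55.
The series converges when 55 · |t + 3| < 1, giving R = 1/55.
When t = -164/55, the terms behave like c/k; limit comparison with the harmonic series gives divergence.
When t = -166/55, an alternating series whose terms decrease to 0 in absolute value, so it converges by the Leibniz criterion.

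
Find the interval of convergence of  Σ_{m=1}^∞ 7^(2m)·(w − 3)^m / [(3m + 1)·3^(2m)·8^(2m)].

Ratio test: |a_{m+1}/a_m| = [(3m + 1)/(3(m+1) + 1)] · 49/(9·64) → 49/576 as m → ∞.
Thus R = 1/(49/576) = 576/49.
When w = 723/49, the terms behave like c/m; limit comparison with the harmonic series gives divergence.
When w = -429/49, the terms alternate in sign and decrease monotonically to 0 in absolute value (size ~ c/m), so the alternating series test gives convergence.

[-429/49, 723/49)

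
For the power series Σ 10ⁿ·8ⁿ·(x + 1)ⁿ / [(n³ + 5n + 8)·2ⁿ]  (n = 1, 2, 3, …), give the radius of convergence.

R = 1/40

By the ratio test, |a_{n+1}/a_n| = [(n³ + 5n + 8)/((n+1)³ + 5(n+1) + 8)] · 10·8/2 → 40.
Convergence for |x + 1| · 40 < 1, i.e. |x + 1| < 1/40. So R = 1/40.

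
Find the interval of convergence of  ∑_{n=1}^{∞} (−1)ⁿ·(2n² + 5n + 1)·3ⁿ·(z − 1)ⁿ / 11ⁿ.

The ratio of consecutive coefficients is [(2(n+1)² + 5(n+1) + 1)/(2n² + 5n + 1)] · 3/11 → 3/11.
Convergence for |z − 1| · 3/11 < 1, i.e. |z − 1| < 11/3. So R = 11/3.
Check z = 14/3: the terms do not tend to 0, so the series diverges.
Check z = -8/3: the terms do not tend to 0, so the series diverges.

(-8/3, 14/3)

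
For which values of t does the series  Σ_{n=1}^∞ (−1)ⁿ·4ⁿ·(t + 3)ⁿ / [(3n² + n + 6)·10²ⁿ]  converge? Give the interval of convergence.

The ratio of consecutive coefficients is [(3n² + n + 6)/(3(n+1)² + (n+1) + 6)] · 4/100 → 1/25.
Thus R = 1/(1/25) = 25.
At t = 22: absolute convergence follows by limit comparison with Σ 1/n².
Endpoint t = -28: the series is dominated by a constant times Σ 1/n², which converges (p = 2 > 1).

[-28, 22]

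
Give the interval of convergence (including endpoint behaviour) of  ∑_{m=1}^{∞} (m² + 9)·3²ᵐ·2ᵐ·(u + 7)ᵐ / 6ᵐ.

(-22/3, -20/3)

Ratio test: |a_{m+1}/a_m| = [((m+1)² + 9)/(m² + 9)] · 9·2/6 → 3 as m → ∞.
Hence the series converges for |u + 7| < 1/(3) = 1/3, so the radius of convergence is 1/3.
When u = -20/3, the terms do not tend to 0, so the series diverges.
Endpoint u = -22/3: the terms have absolute value of order m², which does not tend to 0, so the series diverges by the divergence test.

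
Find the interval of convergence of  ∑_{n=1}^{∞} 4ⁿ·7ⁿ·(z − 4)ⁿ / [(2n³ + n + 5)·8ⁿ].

[26/7, 30/7]

The ratio of consecutive coefficients is [(2n³ + n + 5)/(2(n+1)³ + (n+1) + 5)] · 4·7/8 → 7/2.
The series converges when 7/2 · |z − 4| < 1, giving R = 2/7.
At z = 30/7: the series is dominated by a constant times Σ 1/n³, which converges (p = 3 > 1).
When z = 26/7, the series is dominated by a constant times Σ 1/n³, which converges (p = 3 > 1).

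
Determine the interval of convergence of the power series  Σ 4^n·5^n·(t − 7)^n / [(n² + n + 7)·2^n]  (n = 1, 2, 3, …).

Ratio test: |a_{n+1}/a_n| = [(n² + n + 7)/((n+1)² + (n+1) + 7)] · 4·5/2 → 10 as n → ∞.
Hence the series converges for |t − 7| < 1/(10) = 1/10, so the radius of convergence is 1/10.
Endpoint t = 71/10: the series is dominated by a constant times Σ 1/n², which converges (p = 2 > 1).
Endpoint t = 69/10: the series is dominated by a constant times Σ 1/n², which converges (p = 2 > 1).

[69/10, 71/10]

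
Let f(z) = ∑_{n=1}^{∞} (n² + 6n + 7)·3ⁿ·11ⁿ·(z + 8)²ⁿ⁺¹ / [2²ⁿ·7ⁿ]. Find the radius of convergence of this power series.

R = 2√231/33

Apply the ratio test: |a_{n+1}| / |a_n| = [((n+1)² + 6(n+1) + 7)/(n² + 6n + 7)] · 3·11/(4·7), which tends to 33/28 as n → ∞.
Writing y = (z + 8)², the series in y has radius 28/33, so |z + 8| < √(28/33) and R = 2√231/33.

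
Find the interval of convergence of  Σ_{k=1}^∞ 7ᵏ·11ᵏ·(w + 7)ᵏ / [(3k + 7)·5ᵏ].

[-544/77, -534/77)

Apply the ratio test: |a_{k+1}| / |a_k| = [(3k + 7)/(3(k+1) + 7)] · 7·11/5, which tends to 77/5 as k → ∞.
The series converges when 77/5 · |w + 7| < 1, giving R = 5/77.
At w = -534/77: the terms are asymptotic to a nonzero constant times 1/k, so the series diverges by limit comparison with Σ 1/k.
Check w = -544/77: the terms alternate in sign and decrease monotonically to 0 in absolute value (size ~ c/k), so the alternating series test gives convergence.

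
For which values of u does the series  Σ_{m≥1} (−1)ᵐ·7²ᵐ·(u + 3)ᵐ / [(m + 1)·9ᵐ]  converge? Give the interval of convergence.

Apply the ratio test: |a_{m+1}| / |a_m| = [(m + 1)/((m+1) + 1)] · 49/9, which tends to 49/9 as m → ∞.
Hence the series converges for |u + 3| < 1/(49/9) = 9/49, so the radius of convergence is 9/49.
Check u = -138/49: the terms alternate in sign and decrease monotonically to 0 in absolute value (size ~ c/m), so the alternating series test gives convergence.
At u = -156/49: the terms are asymptotic to a nonzero constant times 1/m, so the series diverges by limit comparison with Σ 1/m.

(-156/49, -138/49]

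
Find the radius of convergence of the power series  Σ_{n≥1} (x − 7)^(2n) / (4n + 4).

Apply the ratio test: |a_{n+1}| / |a_n| = (4n + 4)/(4(n+1) + 4), which tends to 1 as n → ∞.
Successive powers of (x − 7) differ by 2, so the series converges when |x − 7|² · 1 < 1, i.e. |x − 7| < √(1) = 1. So R = 1.

R = 1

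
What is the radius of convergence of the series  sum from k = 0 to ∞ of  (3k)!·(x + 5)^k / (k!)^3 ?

R = 1/27

By the ratio test, |a_{k+1}/a_k| = (3k+1)·(3k+2)·(3k+3)/(k+1)³ → 27.
Hence the series converges for |x + 5| < 1/(27) = 1/27, so the radius of convergence is 1/27.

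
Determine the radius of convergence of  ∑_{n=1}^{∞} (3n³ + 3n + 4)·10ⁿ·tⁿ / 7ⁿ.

Apply the ratio test: |a_{n+1}| / |a_n| = [(3(n+1)³ + 3(n+1) + 4)/(3n³ + 3n + 4)] · 10/7, which tends to 10/7 as n → ∞.
The series converges when 10/7 · |t| < 1, giving R = 7/10.

R = 7/10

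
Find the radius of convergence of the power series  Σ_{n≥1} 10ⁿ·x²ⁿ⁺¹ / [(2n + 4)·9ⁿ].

R = 3√10/10

By the ratio test, |a_{n+1}/a_n| = [(2n + 4)/(2(n+1) + 4)] · 10/9 → 10/9.
Successive powers of x differ by 2, so the series converges when |x|² · 10/9 < 1, i.e. |x| < √(9/10). So R = 3√10/10.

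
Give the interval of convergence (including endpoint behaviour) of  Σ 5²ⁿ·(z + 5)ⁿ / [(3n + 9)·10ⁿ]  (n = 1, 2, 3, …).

The ratio of consecutive coefficients is [(3n + 9)/(3(n+1) + 9)] · 25/10 → 5/2.
The series converges when 5/2 · |z + 5| < 1, giving R = 2/5.
At z = -23/5: the terms behave like c/n; limit comparison with the harmonic series gives divergence.
Check z = -27/5: convergence follows from the alternating series test (terms decrease monotonically to 0).

[-27/5, -23/5)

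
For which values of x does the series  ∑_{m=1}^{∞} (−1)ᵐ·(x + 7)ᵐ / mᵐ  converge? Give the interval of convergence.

Applying the root test, |a_m|^(1/m) = 1/m → 0.
Since the m-th root of |a_m| tends to 0, the series converges for all real x; R = ∞.

(−∞, ∞)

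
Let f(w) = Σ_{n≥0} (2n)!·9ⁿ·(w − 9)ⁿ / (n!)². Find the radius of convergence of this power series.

Apply the ratio test: |a_{n+1}| / |a_n| = (2n+1)·(2n+2)/(n+1)² · 9, which tends to 36 as n → ∞.
Convergence for |w − 9| · 36 < 1, i.e. |w − 9| < 1/36. So R = 1/36.

R = 1/36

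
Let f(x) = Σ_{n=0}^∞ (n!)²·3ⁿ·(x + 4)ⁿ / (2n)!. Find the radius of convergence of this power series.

The ratio of consecutive coefficients is (n+1)²/[(2n+1)·(2n+2)] · 3 → 3/4.
The series converges when 3/4 · |x + 4| < 1, giving R = 4/3.

R = 4/3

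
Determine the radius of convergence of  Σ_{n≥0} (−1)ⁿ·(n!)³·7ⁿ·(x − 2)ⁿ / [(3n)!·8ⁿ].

R = 216/7

Apply the ratio test: |a_{n+1}| / |a_n| = (n+1)³/[(3n+1)·(3n+2)·(3n+3)] · 7/8, which tends to 7/216 as n → ∞.
Convergence for |x − 2| · 7/216 < 1, i.e. |x − 2| < 216/7. So R = 216/7.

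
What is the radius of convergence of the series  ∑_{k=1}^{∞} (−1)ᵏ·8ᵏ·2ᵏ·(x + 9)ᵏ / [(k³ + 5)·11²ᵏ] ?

Apply the ratio test: |a_{k+1}| / |a_k| = [(k³ + 5)/((k+1)³ + 5)] · 8·2/121, which tends to 16/121 as k → ∞.
Thus R = 1/(16/121) = 121/16.

R = 121/16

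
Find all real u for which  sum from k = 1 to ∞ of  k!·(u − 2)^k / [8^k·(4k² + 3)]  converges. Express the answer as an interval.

{2}

Ratio test: |a_{k+1}/a_k| = (k+1) · 1/8 · (4k² + 3)/(4(k+1)² + 3) → ∞ as k → ∞.
The terms grow without bound for any (u − 2) ≠ 0, so R = 0 (convergence only at u = 2).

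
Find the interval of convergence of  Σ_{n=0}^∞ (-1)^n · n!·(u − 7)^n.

{7}

Apply the ratio test: |a_{n+1}| / |a_n| = (n+1), which tends to ∞ as n → ∞.
The terms grow without bound for any (u − 7) ≠ 0, so R = 0 (convergence only at u = 7).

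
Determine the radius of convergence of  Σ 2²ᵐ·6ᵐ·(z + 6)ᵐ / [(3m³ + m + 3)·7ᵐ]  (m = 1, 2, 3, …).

By the ratio test, |a_{m+1}/a_m| = [(3m³ + m + 3)/(3(m+1)³ + (m+1) + 3)] · 4·6/7 → 24/7.
Convergence for |z + 6| · 24/7 < 1, i.e. |z + 6| < 7/24. So R = 7/24.

R = 7/24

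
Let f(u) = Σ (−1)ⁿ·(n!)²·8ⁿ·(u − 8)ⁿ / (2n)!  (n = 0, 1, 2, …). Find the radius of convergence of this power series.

Ratio test: |a_{n+1}/a_n| = (n+1)²/[(2n+1)·(2n+2)] · 8 → 2 as n → ∞.
Convergence for |u − 8| · 2 < 1, i.e. |u − 8| < 1/2. So R = 1/2.

R = 1/2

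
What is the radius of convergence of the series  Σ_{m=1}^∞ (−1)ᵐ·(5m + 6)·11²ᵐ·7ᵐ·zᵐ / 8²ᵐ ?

R = 64/847

Ratio test: |a_{m+1}/a_m| = [(5(m+1) + 6)/(5m + 6)] · 121·7/64 → 847/64 as m → ∞.
Hence the series converges for |z| < 1/(847/64) = 64/847, so the radius of convergence is 64/847.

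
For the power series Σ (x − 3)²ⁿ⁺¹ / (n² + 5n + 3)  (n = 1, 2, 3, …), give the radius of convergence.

The ratio of consecutive coefficients is (n² + 5n + 3)/((n+1)² + 5(n+1) + 3) → 1.
Since the exponent of (x − 3) increases by 2 each term, convergence requires |x − 3|² < 1, hence R = 1.

R = 1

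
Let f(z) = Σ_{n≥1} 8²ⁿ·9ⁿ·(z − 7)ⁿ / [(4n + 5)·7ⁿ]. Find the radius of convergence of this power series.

Apply the ratio test: |a_{n+1}| / |a_n| = [(4n + 5)/(4(n+1) + 5)] · 64·9/7, which tends to 576/7 as n → ∞.
Convergence for |z − 7| · 576/7 < 1, i.e. |z − 7| < 7/576. So R = 7/576.

R = 7/576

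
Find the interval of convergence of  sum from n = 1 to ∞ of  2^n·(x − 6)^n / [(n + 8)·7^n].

[5/2, 19/2)

By the ratio test, |a_{n+1}/a_n| = [(n + 8)/((n+1) + 8)] · 2/7 → 2/7.
Hence the series converges for |x − 6| < 1/(2/7) = 7/2, so the radius of convergence is 7/2.
Check x = 19/2: the terms behave like c/n; limit comparison with the harmonic series gives divergence.
Endpoint x = 5/2: the terms alternate in sign and decrease monotonically to 0 in absolute value (size ~ c/n), so the alternating series test gives convergence.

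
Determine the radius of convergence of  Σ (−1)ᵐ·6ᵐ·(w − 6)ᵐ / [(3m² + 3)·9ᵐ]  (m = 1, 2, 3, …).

R = 3/2

Ratio test: |a_{m+1}/a_m| = [(3m² + 3)/(3(m+1)² + 3)] · 6/9 → 2/3 as m → ∞.
The series converges when 2/3 · |w − 6| < 1, giving R = 3/2.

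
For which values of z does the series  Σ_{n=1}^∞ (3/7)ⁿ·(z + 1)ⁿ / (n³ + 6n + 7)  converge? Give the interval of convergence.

By the ratio test, |a_{n+1}/a_n| = [(n³ + 6n + 7)/((n+1)³ + 6(n+1) + 7)] · 3/7 → 3/7.
Convergence for |z + 1| · 3/7 < 1, i.e. |z + 1| < 7/3. So R = 7/3.
Endpoint z = 4/3: the terms are on the order of 1/n³, so the series converges absolutely by comparison with the p-series (p = 3 > 1).
Check z = -10/3: absolute convergence follows by limit comparison with Σ 1/n³.

[-10/3, 4/3]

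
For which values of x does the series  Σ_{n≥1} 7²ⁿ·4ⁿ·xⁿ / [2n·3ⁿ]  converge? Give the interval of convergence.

By the ratio test, |a_{n+1}/a_n| = [2n/2(n+1)] · 49·4/3 → 196/3.
Convergence for |x| · 196/3 < 1, i.e. |x| < 3/196. So R = 3/196.
At x = 3/196: the terms are asymptotic to a nonzero constant times 1/n, so the series diverges by limit comparison with Σ 1/n.
At x = -3/196: the terms alternate in sign and decrease monotonically to 0 in absolute value (size ~ c/n), so the alternating series test gives convergence.

[-3/196, 3/196)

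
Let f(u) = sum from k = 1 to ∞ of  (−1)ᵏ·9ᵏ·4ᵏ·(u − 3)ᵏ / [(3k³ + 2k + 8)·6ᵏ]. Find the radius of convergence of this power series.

R = 1/6

By the ratio test, |a_{k+1}/a_k| = [(3k³ + 2k + 8)/(3(k+1)³ + 2(k+1) + 8)] · 9·4/6 → 6.
Thus R = 1/(6) = 1/6.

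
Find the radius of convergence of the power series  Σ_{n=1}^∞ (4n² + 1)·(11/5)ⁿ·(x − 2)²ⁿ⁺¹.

R = √55/11

Ratio test: |a_{n+1}/a_n| = [(4(n+1)² + 1)/(4n² + 1)] · 11/5 → 11/5 as n → ∞.
Successive powers of (x − 2) differ by 2, so the series converges when |x − 2|² · 11/5 < 1, i.e. |x − 2| < √(5/11). So R = √55/11.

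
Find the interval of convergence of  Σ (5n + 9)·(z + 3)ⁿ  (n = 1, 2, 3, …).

The ratio of consecutive coefficients is (5(n+1) + 9)/(5n + 9) → 1.
Hence R = 1.
Check z = -2: the terms do not tend to 0, so the series diverges.
Endpoint z = -4: the terms have absolute value of order n, which does not tend to 0, so the series diverges by the divergence test.

(-4, -2)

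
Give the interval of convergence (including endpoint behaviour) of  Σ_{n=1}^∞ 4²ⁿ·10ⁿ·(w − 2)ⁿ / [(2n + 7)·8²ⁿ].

[8/5, 12/5)

Apply the ratio test: |a_{n+1}| / |a_n| = [(2n + 7)/(2(n+1) + 7)] · 16·10/64, which tends to 5/2 as n → ∞.
Convergence for |w − 2| · 5/2 < 1, i.e. |w − 2| < 2/5. So R = 2/5.
When w = 12/5, comparison with the harmonic series Σ 1/n shows the series diverges.
Check w = 8/5: an alternating series whose terms decrease to 0 in absolute value, so it converges by the Leibniz criterion.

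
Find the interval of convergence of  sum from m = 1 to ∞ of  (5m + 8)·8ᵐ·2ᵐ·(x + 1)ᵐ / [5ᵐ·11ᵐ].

By the ratio test, |a_{m+1}/a_m| = [(5(m+1) + 8)/(5m + 8)] · 8·2/(5·11) → 16/55.
Thus R = 1/(16/55) = 55/16.
Check x = 39/16: the m-th term does not approach 0; divergence by the term test.
When x = -71/16, the terms do not tend to 0, so the series diverges.

(-71/16, 39/16)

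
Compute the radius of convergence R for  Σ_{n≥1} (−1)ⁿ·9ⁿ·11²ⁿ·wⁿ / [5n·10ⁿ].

R = 10/1089

By the ratio test, |a_{n+1}/a_n| = [5n/5(n+1)] · 9·121/10 → 1089/10.
Hence the series converges for |w| < 1/(1089/10) = 10/1089, so the radius of convergence is 10/1089.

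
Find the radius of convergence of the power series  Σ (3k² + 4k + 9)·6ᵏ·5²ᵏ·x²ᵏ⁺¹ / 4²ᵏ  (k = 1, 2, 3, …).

Ratio test: |a_{k+1}/a_k| = [(3(k+1)² + 4(k+1) + 9)/(3k² + 4k + 9)] · 6·25/16 → 75/8 as k → ∞.
Writing y = x², the series in y has radius 8/75, so |x| < √(8/75) and R = 2√6/15.

R = 2√6/15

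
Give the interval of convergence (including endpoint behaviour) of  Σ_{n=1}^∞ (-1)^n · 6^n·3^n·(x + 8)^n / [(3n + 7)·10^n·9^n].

(-13, -3]

Ratio test: |a_{n+1}/a_n| = [(3n + 7)/(3(n+1) + 7)] · 6·3/(10·9) → 1/5 as n → ∞.
Thus R = 1/(1/5) = 5.
When x = -3, the terms alternate in sign and decrease monotonically to 0 in absolute value (size ~ c/n), so the alternating series test gives convergence.
Check x = -13: comparison with the harmonic series Σ 1/n shows the series diverges.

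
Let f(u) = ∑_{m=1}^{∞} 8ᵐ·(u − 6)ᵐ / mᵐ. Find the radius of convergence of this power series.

R = ∞

By the Cauchy root test, |a_m|^(1/m) = 8/m → 0.
Since the m-th root of |a_m| tends to 0, the series converges for all real u; R = ∞.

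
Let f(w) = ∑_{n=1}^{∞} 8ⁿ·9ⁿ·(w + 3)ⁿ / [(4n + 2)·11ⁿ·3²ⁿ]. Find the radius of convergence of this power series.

The ratio of consecutive coefficients is [(4n + 2)/(4(n+1) + 2)] · 8·9/(11·9) → 8/11.
The series converges when 8/11 · |w + 3| < 1, giving R = 11/8.

R = 11/8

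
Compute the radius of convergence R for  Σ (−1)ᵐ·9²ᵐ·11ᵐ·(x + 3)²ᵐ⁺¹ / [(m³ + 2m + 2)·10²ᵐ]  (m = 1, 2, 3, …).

R = 10√11/99

By the ratio test, |a_{m+1}/a_m| = [(m³ + 2m + 2)/((m+1)³ + 2(m+1) + 2)] · 81·11/100 → 891/100.
Since the exponent of (x + 3) increases by 2 each term, convergence requires |x + 3|² < 100/891, hence R = 10√11/99.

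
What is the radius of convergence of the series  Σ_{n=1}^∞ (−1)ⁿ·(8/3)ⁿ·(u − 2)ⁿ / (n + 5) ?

R = 3/8

Apply the ratio test: |a_{n+1}| / |a_n| = [(n + 5)/((n+1) + 5)] · 8/3, which tends to 8/3 as n → ∞.
Convergence for |u − 2| · 8/3 < 1, i.e. |u − 2| < 3/8. So R = 3/8.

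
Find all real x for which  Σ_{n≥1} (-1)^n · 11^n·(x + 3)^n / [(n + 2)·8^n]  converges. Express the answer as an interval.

(-41/11, -25/11]

Ratio test: |a_{n+1}/a_n| = [(n + 2)/((n+1) + 2)] · 11/8 → 11/8 as n → ∞.
Hence the series converges for |x + 3| < 1/(11/8) = 8/11, so the radius of convergence is 8/11.
When x = -25/11, an alternating series whose terms decrease to 0 in absolute value, so it converges by the Leibniz criterion.
Endpoint x = -41/11: comparison with the harmonic series Σ 1/n shows the series diverges.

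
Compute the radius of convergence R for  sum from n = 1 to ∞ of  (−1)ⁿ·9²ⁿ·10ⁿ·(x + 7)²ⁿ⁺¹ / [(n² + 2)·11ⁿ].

R = √110/90

Ratio test: |a_{n+1}/a_n| = [(n² + 2)/((n+1)² + 2)] · 81·10/11 → 810/11 as n → ∞.
Successive powers of (x + 7) differ by 2, so the series converges when |x + 7|² · 810/11 < 1, i.e. |x + 7| < √(11/810). So R = √110/90.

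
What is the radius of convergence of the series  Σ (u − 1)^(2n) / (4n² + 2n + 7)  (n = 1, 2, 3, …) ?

R = 1

By the ratio test, |a_{n+1}/a_n| = (4n² + 2n + 7)/(4(n+1)² + 2(n+1) + 7) → 1.
Writing y = (u − 1)², the series in y has radius 1, so |u − 1| < √(1) = 1 and R = 1.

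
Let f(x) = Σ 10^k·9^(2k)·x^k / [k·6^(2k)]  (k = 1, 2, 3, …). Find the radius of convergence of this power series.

Apply the ratio test: |a_{k+1}| / |a_k| = [k/(k+1)] · 10·81/36, which tends to 45/2 as k → ∞.
The series converges when 45/2 · |x| < 1, giving R = 2/45.

R = 2/45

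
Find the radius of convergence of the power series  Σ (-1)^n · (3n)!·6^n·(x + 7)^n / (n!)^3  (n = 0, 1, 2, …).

The ratio of consecutive coefficients is (3n+1)·(3n+2)·(3n+3)/(n+1)³ · 6 → 162.
Hence the series converges for |x + 7| < 1/(162) = 1/162, so the radius of convergence is 1/162.

R = 1/162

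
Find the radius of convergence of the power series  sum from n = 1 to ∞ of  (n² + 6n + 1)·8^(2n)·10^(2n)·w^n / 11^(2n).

R = 121/6400

Apply the ratio test: |a_{n+1}| / |a_n| = [((n+1)² + 6(n+1) + 1)/(n² + 6n + 1)] · 64·100/121, which tends to 6400/121 as n → ∞.
Thus R = 1/(6400/121) = 121/6400.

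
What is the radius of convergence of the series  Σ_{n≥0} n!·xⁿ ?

R = 0

By the ratio test, |a_{n+1}/a_n| = (n+1) → ∞.
The terms grow without bound for any x ≠ 0, so R = 0 (convergence only at x = 0).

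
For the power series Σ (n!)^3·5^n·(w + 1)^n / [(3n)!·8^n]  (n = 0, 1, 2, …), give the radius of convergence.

By the ratio test, |a_{n+1}/a_n| = (n+1)³/[(3n+1)·(3n+2)·(3n+3)] · 5/8 → 5/216.
Thus R = 1/(5/216) = 216/5.

R = 216/5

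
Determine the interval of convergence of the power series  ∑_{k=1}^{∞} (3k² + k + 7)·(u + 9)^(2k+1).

(-10, -8)

The ratio of consecutive coefficients is (3(k+1)² + (k+1) + 7)/(3k² + k + 7) → 1.
Since the exponent of (u + 9) increases by 2 each term, convergence requires |u + 9|² < 1, hence R = 1.
Check u = -8: the terms do not tend to 0, so the series diverges.
When u = -10, the k-th term does not approach 0; divergence by the term test.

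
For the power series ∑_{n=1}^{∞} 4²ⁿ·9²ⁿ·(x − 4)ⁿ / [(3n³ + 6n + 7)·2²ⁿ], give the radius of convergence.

Apply the ratio test: |a_{n+1}| / |a_n| = [(3n³ + 6n + 7)/(3(n+1)³ + 6(n+1) + 7)] · 16·81/4, which tends to 324 as n → ∞.
The series converges when 324 · |x − 4| < 1, giving R = 1/324.

R = 1/324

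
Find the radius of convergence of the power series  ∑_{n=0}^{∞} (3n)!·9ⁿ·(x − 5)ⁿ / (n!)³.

Ratio test: |a_{n+1}/a_n| = (3n+1)·(3n+2)·(3n+3)/(n+1)³ · 9 → 243 as n → ∞.
The series converges when 243 · |x − 5| < 1, giving R = 1/243.

R = 1/243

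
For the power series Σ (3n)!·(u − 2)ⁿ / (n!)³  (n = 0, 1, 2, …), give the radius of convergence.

The ratio of consecutive coefficients is (3n+1)·(3n+2)·(3n+3)/(n+1)³ → 27.
Thus R = 1/(27) = 1/27.

R = 1/27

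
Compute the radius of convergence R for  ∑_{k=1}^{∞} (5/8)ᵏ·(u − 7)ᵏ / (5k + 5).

Apply the ratio test: |a_{k+1}| / |a_k| = [(5k + 5)/(5(k+1) + 5)] · 5/8, which tends to 5/8 as k → ∞.
Hence the series converges for |u − 7| < 1/(5/8) = 8/5, so the radius of convergence is 8/5.

R = 8/5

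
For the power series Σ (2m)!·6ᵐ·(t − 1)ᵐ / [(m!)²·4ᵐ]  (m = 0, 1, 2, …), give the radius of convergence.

The ratio of consecutive coefficients is (2m+1)·(2m+2)/(m+1)² · 6/4 → 6.
The series converges when 6 · |t − 1| < 1, giving R = 1/6.

R = 1/6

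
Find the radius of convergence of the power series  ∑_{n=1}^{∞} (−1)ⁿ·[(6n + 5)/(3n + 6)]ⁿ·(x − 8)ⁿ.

Applying the root test, |a_n|^(1/n) = (6n + 5)/(3n + 6) → 2.
Thus R = 1/(2) = 1/2.

R = 1/2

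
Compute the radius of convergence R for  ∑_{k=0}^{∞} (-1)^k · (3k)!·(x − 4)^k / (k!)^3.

R = 1/27

Ratio test: |a_{k+1}/a_k| = (3k+1)·(3k+2)·(3k+3)/(k+1)³ → 27 as k → ∞.
The series converges when 27 · |x − 4| < 1, giving R = 1/27.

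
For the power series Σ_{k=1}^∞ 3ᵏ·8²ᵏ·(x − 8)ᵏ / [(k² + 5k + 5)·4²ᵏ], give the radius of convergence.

Apply the ratio test: |a_{k+1}| / |a_k| = [(k² + 5k + 5)/((k+1)² + 5(k+1) + 5)] · 3·64/16, which tends to 12 as k → ∞.
Convergence for |x − 8| · 12 < 1, i.e. |x − 8| < 1/12. So R = 1/12.

R = 1/12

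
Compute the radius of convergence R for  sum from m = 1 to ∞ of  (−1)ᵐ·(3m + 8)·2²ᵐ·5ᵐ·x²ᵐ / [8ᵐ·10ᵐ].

R = 2

The ratio of consecutive coefficients is [(3(m+1) + 8)/(3m + 8)] · 4·5/(8·10) → 1/4.
Writing y = x², the series in y has radius 4, so |x| < √(4) = 2 and R = 2.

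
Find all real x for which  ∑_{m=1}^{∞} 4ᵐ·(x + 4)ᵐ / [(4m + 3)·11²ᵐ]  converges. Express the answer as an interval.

[-137/4, 105/4)

Apply the ratio test: |a_{m+1}| / |a_m| = [(4m + 3)/(4(m+1) + 3)] · 4/121, which tends to 4/121 as m → ∞.
Hence the series converges for |x + 4| < 1/(4/121) = 121/4, so the radius of convergence is 121/4.
At x = 105/4: comparison with the harmonic series Σ 1/m shows the series diverges.
At x = -137/4: the terms alternate in sign and decrease monotonically to 0 in absolute value (size ~ c/m), so the alternating series test gives convergence.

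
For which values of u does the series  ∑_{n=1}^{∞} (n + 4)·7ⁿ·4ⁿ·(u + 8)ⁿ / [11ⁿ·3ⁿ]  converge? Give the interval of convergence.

(-257/28, -191/28)

Ratio test: |a_{n+1}/a_n| = [((n+1) + 4)/(n + 4)] · 7·4/(11·3) → 28/33 as n → ∞.
The series converges when 28/33 · |u + 8| < 1, giving R = 33/28.
Check u = -191/28: the terms have absolute value of order n, which does not tend to 0, so the series diverges by the divergence test.
At u = -257/28: the terms have absolute value of order n, which does not tend to 0, so the series diverges by the divergence test.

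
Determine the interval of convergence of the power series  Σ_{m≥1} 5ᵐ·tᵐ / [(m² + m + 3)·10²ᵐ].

Ratio test: |a_{m+1}/a_m| = [(m² + m + 3)/((m+1)² + (m+1) + 3)] · 5/100 → 1/20 as m → ∞.
Hence the series converges for |t| < 1/(1/20) = 20, so the radius of convergence is 20.
When t = 20, the terms are on the order of 1/m², so the series converges absolutely by comparison with the p-series (p = 2 > 1).
At t = -20: the terms are on the order of 1/m², so the series converges absolutely by comparison with the p-series (p = 2 > 1).

[-20, 20]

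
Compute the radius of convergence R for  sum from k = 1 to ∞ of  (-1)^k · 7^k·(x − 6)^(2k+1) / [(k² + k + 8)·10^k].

R = √70/7

Ratio test: |a_{k+1}/a_k| = [(k² + k + 8)/((k+1)² + (k+1) + 8)] · 7/10 → 7/10 as k → ∞.
Writing y = (x − 6)², the series in y has radius 10/7, so |x − 6| < √(10/7) and R = √70/7.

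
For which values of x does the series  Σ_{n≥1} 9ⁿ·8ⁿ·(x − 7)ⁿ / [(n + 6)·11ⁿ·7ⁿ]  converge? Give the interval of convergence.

By the ratio test, |a_{n+1}/a_n| = [(n + 6)/((n+1) + 6)] · 9·8/(11·7) → 72/77.
Hence the series converges for |x − 7| < 1/(72/77) = 77/72, so the radius of convergence is 77/72.
When x = 581/72, the terms behave like c/n; limit comparison with the harmonic series gives divergence.
Check x = 427/72: convergence follows from the alternating series test (terms decrease monotonically to 0).

[427/72, 581/72)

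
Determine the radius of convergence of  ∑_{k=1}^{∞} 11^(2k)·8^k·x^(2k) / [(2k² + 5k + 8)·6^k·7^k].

R = √21/22

Apply the ratio test: |a_{k+1}| / |a_k| = [(2k² + 5k + 8)/(2(k+1)² + 5(k+1) + 8)] · 121·8/(6·7), which tends to 484/21 as k → ∞.
Since the exponent of x increases by 2 each term, convergence requires |x|² < 21/484, hence R = √21/22.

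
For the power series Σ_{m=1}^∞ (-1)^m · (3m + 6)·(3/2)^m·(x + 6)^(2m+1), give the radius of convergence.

Apply the ratio test: |a_{m+1}| / |a_m| = [(3(m+1) + 6)/(3m + 6)] · 3/2, which tends to 3/2 as m → ∞.
Writing y = (x + 6)², the series in y has radius 2/3, so |x + 6| < √(2/3) and R = √6/3.

R = √6/3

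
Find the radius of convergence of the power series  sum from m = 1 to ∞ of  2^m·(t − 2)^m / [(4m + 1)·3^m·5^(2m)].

The ratio of consecutive coefficients is [(4m + 1)/(4(m+1) + 1)] · 2/(3·25) → 2/75.
Convergence for |t − 2| · 2/75 < 1, i.e. |t − 2| < 75/2. So R = 75/2.

R = 75/2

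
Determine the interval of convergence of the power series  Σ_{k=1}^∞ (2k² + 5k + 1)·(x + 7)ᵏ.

By the ratio test, |a_{k+1}/a_k| = (2(k+1)² + 5(k+1) + 1)/(2k² + 5k + 1) → 1.
So the series converges when |x + 7| < 1 and diverges when |x + 7| > 1; R = 1.
Endpoint x = -6: the terms have absolute value of order k², which does not tend to 0, so the series diverges by the divergence test.
At x = -8: the terms do not tend to 0, so the series diverges.

(-8, -6)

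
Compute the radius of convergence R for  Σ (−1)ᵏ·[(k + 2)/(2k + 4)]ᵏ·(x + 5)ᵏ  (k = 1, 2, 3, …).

R = 2

Root test: |a_k|^(1/k) = (k + 2)/(2k + 4) → 1/2.
The series converges when 1/2 · |x + 5| < 1, giving R = 2.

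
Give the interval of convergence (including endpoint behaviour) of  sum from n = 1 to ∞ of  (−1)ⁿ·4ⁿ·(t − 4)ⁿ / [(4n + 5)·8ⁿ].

(2, 6]

The ratio of consecutive coefficients is [(4n + 5)/(4(n+1) + 5)] · 4/8 → 1/2.
Hence the series converges for |t − 4| < 1/(1/2) = 2, so the radius of convergence is 2.
Check t = 6: the terms alternate in sign and decrease monotonically to 0 in absolute value (size ~ c/n), so the alternating series test gives convergence.
When t = 2, the terms are asymptotic to a nonzero constant times 1/n, so the series diverges by limit comparison with Σ 1/n.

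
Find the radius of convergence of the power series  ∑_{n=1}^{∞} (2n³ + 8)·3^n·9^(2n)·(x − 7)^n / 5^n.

R = 5/243

Apply the ratio test: |a_{n+1}| / |a_n| = [(2(n+1)³ + 8)/(2n³ + 8)] · 3·81/5, which tends to 243/5 as n → ∞.
Hence the series converges for |x − 7| < 1/(243/5) = 5/243, so the radius of convergence is 5/243.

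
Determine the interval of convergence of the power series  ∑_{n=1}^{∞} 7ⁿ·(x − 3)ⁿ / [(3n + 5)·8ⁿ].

[13/7, 29/7)

The ratio of consecutive coefficients is [(3n + 5)/(3(n+1) + 5)] · 7/8 → 7/8.
Hence the series converges for |x − 3| < 1/(7/8) = 8/7, so the radius of convergence is 8/7.
Check x = 29/7: the terms are asymptotic to a nonzero constant times 1/n, so the series diverges by limit comparison with Σ 1/n.
Check x = 13/7: convergence follows from the alternating series test (terms decrease monotonically to 0).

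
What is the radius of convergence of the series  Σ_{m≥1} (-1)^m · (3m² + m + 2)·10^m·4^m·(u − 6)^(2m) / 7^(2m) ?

R = 7√10/20

Ratio test: |a_{m+1}/a_m| = [(3(m+1)² + (m+1) + 2)/(3m² + m + 2)] · 10·4/49 → 40/49 as m → ∞.
Since the exponent of (u − 6) increases by 2 each term, convergence requires |u − 6|² < 49/40, hence R = 7√10/20.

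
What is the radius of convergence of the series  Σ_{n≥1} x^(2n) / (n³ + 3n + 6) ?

By the ratio test, |a_{n+1}/a_n| = (n³ + 3n + 6)/((n+1)³ + 3(n+1) + 6) → 1.
Successive powers of x differ by 2, so the series converges when |x|² · 1 < 1, i.e. |x| < √(1) = 1. So R = 1.

R = 1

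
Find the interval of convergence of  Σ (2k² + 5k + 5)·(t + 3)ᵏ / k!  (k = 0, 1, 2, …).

By the ratio test, |a_{k+1}/a_k| = (2(k+1)² + 5(k+1) + 5)/(2k² + 5k + 5) · 1/(k+1) → 0.
Since the limit is 0 < 1 for every t, the series converges on all of ℝ and R = ∞.

(−∞, ∞)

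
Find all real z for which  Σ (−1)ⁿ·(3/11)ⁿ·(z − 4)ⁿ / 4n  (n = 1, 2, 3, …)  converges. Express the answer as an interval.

Apply the ratio test: |a_{n+1}| / |a_n| = [4n/4(n+1)] · 3/11, which tends to 3/11 as n → ∞.
Hence the series converges for |z − 4| < 1/(3/11) = 11/3, so the radius of convergence is 11/3.
When z = 23/3, convergence follows from the alternating series test (terms decrease monotonically to 0).
At z = 1/3: the terms behave like c/n; limit comparison with the harmonic series gives divergence.

(1/3, 23/3]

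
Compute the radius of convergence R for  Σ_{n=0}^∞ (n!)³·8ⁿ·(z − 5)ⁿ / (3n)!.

Ratio test: |a_{n+1}/a_n| = (n+1)³/[(3n+1)·(3n+2)·(3n+3)] · 8 → 8/27 as n → ∞.
The series converges when 8/27 · |z − 5| < 1, giving R = 27/8.

R = 27/8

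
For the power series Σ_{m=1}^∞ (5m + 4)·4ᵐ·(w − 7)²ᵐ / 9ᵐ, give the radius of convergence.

R = 3/2

Apply the ratio test: |a_{m+1}| / |a_m| = [(5(m+1) + 4)/(5m + 4)] · 4/9, which tends to 4/9 as m → ∞.
Writing y = (w − 7)², the series in y has radius 9/4, so |w − 7| < √(9/4) = 3/2 and R = 3/2.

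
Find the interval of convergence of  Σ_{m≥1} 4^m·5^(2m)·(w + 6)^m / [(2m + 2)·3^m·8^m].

[-156/25, -144/25)

By the ratio test, |a_{m+1}/a_m| = [(2m + 2)/(2(m+1) + 2)] · 4·25/(3·8) → 25/6.
Hence the series converges for |w + 6| < 1/(25/6) = 6/25, so the radius of convergence is 6/25.
When w = -144/25, the terms are asymptotic to a nonzero constant times 1/m, so the series diverges by limit comparison with Σ 1/m.
At w = -156/25: an alternating series whose terms decrease to 0 in absolute value, so it converges by the Leibniz criterion.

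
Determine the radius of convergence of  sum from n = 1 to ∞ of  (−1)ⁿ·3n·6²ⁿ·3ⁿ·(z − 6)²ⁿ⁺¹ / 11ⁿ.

R = √33/18

By the ratio test, |a_{n+1}/a_n| = [3(n+1)/3n] · 36·3/11 → 108/11.
Successive powers of (z − 6) differ by 2, so the series converges when |z − 6|² · 108/11 < 1, i.e. |z − 6| < √(11/108). So R = √33/18.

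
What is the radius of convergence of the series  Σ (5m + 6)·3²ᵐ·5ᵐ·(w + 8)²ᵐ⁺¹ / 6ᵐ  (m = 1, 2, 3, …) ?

R = √30/15

By the ratio test, |a_{m+1}/a_m| = [(5(m+1) + 6)/(5m + 6)] · 9·5/6 → 15/2.
Since the exponent of (w + 8) increases by 2 each term, convergence requires |w + 8|² < 2/15, hence R = √30/15.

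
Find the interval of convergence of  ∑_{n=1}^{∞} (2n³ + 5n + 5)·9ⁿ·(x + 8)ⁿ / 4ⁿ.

Ratio test: |a_{n+1}/a_n| = [(2(n+1)³ + 5(n+1) + 5)/(2n³ + 5n + 5)] · 9/4 → 9/4 as n → ∞.
Convergence for |x + 8| · 9/4 < 1, i.e. |x + 8| < 4/9. So R = 4/9.
At x = -68/9: the terms have absolute value of order n³, which does not tend to 0, so the series diverges by the divergence test.
When x = -76/9, the terms have absolute value of order n³, which does not tend to 0, so the series diverges by the divergence test.

(-76/9, -68/9)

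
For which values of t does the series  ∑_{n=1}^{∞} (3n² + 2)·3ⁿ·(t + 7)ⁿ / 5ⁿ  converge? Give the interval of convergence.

Ratio test: |a_{n+1}/a_n| = [(3(n+1)² + 2)/(3n² + 2)] · 3/5 → 3/5 as n → ∞.
Hence the series converges for |t + 7| < 1/(3/5) = 5/3, so the radius of convergence is 5/3.
When t = -16/3, the n-th term does not approach 0; divergence by the term test.
Check t = -26/3: the n-th term does not approach 0; divergence by the term test.

(-26/3, -16/3)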